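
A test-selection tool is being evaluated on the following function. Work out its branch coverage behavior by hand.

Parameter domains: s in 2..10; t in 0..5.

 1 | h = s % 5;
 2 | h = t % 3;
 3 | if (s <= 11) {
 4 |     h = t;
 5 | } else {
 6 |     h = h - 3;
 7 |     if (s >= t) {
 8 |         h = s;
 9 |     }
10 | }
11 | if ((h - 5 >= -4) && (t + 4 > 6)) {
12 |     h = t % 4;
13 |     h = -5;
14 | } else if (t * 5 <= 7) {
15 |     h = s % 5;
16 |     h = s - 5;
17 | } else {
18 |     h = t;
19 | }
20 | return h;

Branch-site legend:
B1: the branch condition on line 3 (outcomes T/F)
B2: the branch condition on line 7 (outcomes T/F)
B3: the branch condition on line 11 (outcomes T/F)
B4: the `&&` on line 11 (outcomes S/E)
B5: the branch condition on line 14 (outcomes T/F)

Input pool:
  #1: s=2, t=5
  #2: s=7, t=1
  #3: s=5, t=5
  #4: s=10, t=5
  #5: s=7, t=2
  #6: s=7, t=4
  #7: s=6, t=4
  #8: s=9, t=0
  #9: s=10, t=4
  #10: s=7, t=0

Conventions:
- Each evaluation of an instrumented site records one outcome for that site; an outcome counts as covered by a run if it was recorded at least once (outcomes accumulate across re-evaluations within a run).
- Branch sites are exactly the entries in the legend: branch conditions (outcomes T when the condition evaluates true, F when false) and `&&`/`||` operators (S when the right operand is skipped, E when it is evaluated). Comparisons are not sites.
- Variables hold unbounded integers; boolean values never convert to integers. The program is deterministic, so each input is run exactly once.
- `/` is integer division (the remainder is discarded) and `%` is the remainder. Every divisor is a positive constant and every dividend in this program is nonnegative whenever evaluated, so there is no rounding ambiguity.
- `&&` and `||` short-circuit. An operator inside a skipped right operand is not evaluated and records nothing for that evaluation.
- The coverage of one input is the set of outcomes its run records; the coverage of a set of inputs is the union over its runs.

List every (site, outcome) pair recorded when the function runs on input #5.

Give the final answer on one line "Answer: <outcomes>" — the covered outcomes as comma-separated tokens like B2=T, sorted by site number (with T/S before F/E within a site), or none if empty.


Tracing the run of input #5 (s=7, t=2):
  B1->T, B4->E, B3->F, B5->F
distinct outcomes covered: B1=T, B3=F, B4=E, B5=F
Answer: B1=T, B3=F, B4=E, B5=F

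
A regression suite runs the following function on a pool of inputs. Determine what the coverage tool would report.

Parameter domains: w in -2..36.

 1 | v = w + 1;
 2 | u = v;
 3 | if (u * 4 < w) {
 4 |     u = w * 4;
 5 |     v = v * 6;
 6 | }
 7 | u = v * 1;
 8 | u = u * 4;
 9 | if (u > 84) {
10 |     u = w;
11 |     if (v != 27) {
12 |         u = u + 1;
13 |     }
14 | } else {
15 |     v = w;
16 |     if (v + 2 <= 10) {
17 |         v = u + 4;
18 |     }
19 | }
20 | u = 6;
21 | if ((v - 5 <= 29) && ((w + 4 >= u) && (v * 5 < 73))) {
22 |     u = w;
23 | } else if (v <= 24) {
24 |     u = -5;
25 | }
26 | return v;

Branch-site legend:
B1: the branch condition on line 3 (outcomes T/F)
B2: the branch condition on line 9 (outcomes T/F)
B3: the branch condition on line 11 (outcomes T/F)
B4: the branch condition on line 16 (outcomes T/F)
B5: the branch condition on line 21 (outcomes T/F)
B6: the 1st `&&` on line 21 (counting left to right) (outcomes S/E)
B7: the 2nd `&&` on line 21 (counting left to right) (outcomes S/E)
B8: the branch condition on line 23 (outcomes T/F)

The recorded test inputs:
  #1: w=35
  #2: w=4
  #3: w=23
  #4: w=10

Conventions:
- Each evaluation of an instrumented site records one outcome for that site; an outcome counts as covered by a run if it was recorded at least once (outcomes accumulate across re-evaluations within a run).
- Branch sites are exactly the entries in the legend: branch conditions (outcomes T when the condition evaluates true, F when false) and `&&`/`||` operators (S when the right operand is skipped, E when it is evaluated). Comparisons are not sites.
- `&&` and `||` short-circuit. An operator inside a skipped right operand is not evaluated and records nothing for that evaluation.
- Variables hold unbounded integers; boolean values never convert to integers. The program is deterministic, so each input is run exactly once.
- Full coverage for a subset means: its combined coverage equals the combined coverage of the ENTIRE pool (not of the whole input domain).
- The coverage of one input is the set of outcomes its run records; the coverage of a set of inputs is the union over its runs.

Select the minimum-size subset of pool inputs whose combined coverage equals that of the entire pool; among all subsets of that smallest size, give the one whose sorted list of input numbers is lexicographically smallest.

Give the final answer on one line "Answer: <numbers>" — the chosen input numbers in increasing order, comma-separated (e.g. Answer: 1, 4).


input #1 (w=35): events B1->F, B2->T, B3->T, B6->S, B5->F, B8->F; covers B1=F, B2=T, B3=T, B5=F, B6=S, B8=F
input #2 (w=4): events B1->F, B2->F, B4->T, B6->E, B7->E, B5->F, B8->T; covers B1=F, B2=F, B4=T, B5=F, B6=E, B7=E, B8=T
input #3 (w=23): events B1->F, B2->T, B3->T, B6->E, B7->E, B5->F, B8->T; covers B1=F, B2=T, B3=T, B5=F, B6=E, B7=E, B8=T
input #4 (w=10): events B1->F, B2->F, B4->F, B6->E, B7->E, B5->T; covers B1=F, B2=F, B4=F, B5=T, B6=E, B7=E
the full pool covers 13 outcomes: B1=F, B2=T, B2=F, B3=T, B4=T, B4=F, B5=T, B5=F, B6=S, B6=E, B7=E, B8=T, B8=F
size 1 is not enough: best union over all size-1 subsets is 7/13
size 2 is not enough: best union over all size-2 subsets is 11/13
inputs {1, 2, 4} (size 3) cover everything; no size-3 subset with a lexicographically smaller index list covers all 13
Answer: 1, 2, 4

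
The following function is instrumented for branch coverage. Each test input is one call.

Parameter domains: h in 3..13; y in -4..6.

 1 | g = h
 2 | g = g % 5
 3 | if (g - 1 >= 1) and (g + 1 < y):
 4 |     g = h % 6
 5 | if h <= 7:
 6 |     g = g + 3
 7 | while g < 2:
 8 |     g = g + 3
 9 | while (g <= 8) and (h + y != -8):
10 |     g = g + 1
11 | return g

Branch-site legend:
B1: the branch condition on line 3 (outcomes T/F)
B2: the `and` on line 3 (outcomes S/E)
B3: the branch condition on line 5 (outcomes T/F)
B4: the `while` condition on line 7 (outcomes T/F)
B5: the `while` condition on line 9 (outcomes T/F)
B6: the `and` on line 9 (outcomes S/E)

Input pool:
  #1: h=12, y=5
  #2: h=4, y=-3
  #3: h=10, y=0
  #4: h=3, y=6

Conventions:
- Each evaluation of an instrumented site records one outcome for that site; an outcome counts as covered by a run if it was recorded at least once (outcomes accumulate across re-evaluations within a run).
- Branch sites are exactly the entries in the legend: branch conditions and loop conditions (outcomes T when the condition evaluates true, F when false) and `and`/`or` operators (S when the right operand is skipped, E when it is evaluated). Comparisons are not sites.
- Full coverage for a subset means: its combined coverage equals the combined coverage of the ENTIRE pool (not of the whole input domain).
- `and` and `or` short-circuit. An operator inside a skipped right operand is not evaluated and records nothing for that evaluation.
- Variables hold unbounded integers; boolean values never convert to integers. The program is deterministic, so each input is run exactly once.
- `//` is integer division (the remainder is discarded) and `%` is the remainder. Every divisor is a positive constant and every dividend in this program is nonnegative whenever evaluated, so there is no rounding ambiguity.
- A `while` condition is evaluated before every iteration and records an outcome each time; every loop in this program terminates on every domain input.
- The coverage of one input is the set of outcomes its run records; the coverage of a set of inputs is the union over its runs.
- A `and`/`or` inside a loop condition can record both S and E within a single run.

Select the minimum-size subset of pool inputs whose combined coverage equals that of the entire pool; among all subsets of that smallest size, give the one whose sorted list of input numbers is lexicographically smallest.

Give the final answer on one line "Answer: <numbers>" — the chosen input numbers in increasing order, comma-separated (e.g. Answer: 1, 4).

input #1, h=12, y=5: events B2->E, B1->T, B3->F, B4->T, B4->F, B6->E, B5->T, B6->E, B5->T, B6->E, B5->T, B6->E, B5->T, B6->E, ...; outcomes B1=T, B2=E, B3=F, B4=T, B4=F, B5=T, B5=F, B6=S, B6=E
input #2, h=4, y=-3: events B2->E, B1->F, B3->T, B4->F, B6->E, B5->T, B6->E, B5->T, B6->S, B5->F; outcomes B1=F, B2=E, B3=T, B4=F, B5=T, B5=F, B6=S, B6=E
input #3, h=10, y=0: events B2->S, B1->F, B3->F, B4->T, B4->F, B6->E, B5->T, B6->E, B5->T, B6->E, B5->T, B6->E, B5->T, B6->E, ...; outcomes B1=F, B2=S, B3=F, B4=T, B4=F, B5=T, B5=F, B6=S, B6=E
input #4, h=3, y=6: events B2->E, B1->T, B3->T, B4->F, B6->E, B5->T, B6->E, B5->T, B6->E, B5->T, B6->S, B5->F; outcomes B1=T, B2=E, B3=T, B4=F, B5=T, B5=F, B6=S, B6=E
together the pool reaches 12 outcomes: B1=T, B1=F, B2=S, B2=E, B3=T, B3=F, B4=T, B4=F, B5=T, B5=F, B6=S, B6=E
every size-1 subset falls short of the 12 outcomes (best: 9/12)
inputs {3, 4} (size 2) cover everything; no size-2 subset with a lexicographically smaller index list covers all 12

Answer: 3, 4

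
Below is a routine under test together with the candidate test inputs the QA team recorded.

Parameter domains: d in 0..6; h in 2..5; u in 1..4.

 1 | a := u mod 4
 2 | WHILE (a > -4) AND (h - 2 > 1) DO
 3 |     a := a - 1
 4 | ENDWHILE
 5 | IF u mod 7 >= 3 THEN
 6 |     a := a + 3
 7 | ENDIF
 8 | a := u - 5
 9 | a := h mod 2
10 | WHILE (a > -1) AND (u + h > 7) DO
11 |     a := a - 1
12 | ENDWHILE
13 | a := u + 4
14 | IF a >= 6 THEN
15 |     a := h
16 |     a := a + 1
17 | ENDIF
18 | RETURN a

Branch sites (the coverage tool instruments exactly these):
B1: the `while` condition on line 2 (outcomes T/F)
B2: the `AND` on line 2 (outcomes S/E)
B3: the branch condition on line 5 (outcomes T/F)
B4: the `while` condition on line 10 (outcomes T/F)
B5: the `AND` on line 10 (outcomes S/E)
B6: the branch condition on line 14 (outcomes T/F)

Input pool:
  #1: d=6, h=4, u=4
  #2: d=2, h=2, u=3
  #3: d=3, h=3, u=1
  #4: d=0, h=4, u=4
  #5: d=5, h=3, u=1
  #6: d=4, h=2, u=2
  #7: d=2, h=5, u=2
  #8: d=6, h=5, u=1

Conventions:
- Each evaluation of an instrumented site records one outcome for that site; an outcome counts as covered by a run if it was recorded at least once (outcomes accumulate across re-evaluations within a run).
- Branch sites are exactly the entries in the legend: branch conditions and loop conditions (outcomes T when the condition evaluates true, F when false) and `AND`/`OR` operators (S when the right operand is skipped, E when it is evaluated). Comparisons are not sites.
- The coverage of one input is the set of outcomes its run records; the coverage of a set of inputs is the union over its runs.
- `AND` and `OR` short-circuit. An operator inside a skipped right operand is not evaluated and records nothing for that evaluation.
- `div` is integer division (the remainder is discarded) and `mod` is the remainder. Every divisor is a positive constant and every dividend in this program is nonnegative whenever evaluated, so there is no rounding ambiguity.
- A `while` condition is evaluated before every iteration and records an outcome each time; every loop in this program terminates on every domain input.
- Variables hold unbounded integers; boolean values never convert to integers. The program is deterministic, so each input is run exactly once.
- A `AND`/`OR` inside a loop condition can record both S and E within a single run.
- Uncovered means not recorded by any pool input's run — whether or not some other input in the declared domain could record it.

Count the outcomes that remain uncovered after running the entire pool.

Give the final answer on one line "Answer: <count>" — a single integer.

run #1 (d=6, h=4, u=4) runs B2->E, B1->T, B2->E, B1->T, B2->E, B1->T, B2->E, B1->T, B2->S, B1->F, B3->T, B5->E, B4->T, B5->S, ...; records B1=T, B1=F, B2=S, B2=E, B3=T, B4=T, B4=F, B5=S, B5=E, B6=T
run #2 (d=2, h=2, u=3) runs B2->E, B1->F, B3->T, B5->E, B4->F, B6->T; records B1=F, B2=E, B3=T, B4=F, B5=E, B6=T
run #3 (d=3, h=3, u=1) runs B2->E, B1->F, B3->F, B5->E, B4->F, B6->F; records B1=F, B2=E, B3=F, B4=F, B5=E, B6=F
run #4 (d=0, h=4, u=4) runs B2->E, B1->T, B2->E, B1->T, B2->E, B1->T, B2->E, B1->T, B2->S, B1->F, B3->T, B5->E, B4->T, B5->S, ...; records B1=T, B1=F, B2=S, B2=E, B3=T, B4=T, B4=F, B5=S, B5=E, B6=T
run #5 (d=5, h=3, u=1) runs B2->E, B1->F, B3->F, B5->E, B4->F, B6->F; records B1=F, B2=E, B3=F, B4=F, B5=E, B6=F
run #6 (d=4, h=2, u=2) runs B2->E, B1->F, B3->F, B5->E, B4->F, B6->T; records B1=F, B2=E, B3=F, B4=F, B5=E, B6=T
run #7 (d=2, h=5, u=2) runs B2->E, B1->T, B2->E, B1->T, B2->E, B1->T, B2->E, B1->T, B2->E, B1->T, B2->E, B1->T, B2->S, B1->F, ...; records B1=T, B1=F, B2=S, B2=E, B3=F, B4=F, B5=E, B6=T
run #8 (d=6, h=5, u=1) runs B2->E, B1->T, B2->E, B1->T, B2->E, B1->T, B2->E, B1->T, B2->E, B1->T, B2->S, B1->F, B3->F, B5->E, ...; records B1=T, B1=F, B2=S, B2=E, B3=F, B4=F, B5=E, B6=F
union over the pool: B1=T, B1=F, B2=S, B2=E, B3=T, B3=F, B4=T, B4=F, B5=S, B5=E, B6=T, B6=F
uncovered (0 of 12): none

Answer: 0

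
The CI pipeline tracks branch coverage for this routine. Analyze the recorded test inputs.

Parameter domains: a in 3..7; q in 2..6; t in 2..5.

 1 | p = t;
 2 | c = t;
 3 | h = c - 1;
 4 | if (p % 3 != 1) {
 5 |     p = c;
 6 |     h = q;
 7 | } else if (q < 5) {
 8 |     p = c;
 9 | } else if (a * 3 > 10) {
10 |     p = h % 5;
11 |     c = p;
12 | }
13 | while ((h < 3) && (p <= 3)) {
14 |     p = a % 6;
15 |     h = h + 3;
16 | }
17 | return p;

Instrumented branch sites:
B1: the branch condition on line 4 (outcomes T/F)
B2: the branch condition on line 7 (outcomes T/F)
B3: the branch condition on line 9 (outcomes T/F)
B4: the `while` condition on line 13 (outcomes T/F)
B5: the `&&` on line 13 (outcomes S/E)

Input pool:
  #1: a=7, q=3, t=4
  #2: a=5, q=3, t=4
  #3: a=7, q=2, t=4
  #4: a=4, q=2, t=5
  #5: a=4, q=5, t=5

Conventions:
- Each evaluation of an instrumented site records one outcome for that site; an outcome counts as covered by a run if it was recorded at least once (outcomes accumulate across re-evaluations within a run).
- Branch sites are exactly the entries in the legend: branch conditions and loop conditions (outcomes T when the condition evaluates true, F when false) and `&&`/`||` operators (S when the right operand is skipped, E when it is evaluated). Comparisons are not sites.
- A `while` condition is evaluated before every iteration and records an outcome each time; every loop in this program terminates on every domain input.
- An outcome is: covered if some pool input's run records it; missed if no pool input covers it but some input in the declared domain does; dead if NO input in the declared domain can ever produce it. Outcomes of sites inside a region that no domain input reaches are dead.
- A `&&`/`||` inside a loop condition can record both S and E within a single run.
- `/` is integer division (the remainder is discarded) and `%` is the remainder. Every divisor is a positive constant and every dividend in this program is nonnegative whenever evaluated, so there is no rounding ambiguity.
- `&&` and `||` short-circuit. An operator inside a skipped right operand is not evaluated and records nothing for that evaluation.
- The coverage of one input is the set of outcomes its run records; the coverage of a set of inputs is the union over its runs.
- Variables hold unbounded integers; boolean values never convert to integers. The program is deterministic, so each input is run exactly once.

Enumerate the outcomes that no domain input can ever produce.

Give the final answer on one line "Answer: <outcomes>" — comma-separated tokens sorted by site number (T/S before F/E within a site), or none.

sweeping the full domain (100 inputs) for each outcome:
  reachable outcomes have witnesses, e.g. B1=T (e.g. a=3, q=2, t=2), B1=F (e.g. a=3, q=2, t=4), B2=T (e.g. a=3, q=2, t=4), B2=F (e.g. a=3, q=5, t=4)

Answer: none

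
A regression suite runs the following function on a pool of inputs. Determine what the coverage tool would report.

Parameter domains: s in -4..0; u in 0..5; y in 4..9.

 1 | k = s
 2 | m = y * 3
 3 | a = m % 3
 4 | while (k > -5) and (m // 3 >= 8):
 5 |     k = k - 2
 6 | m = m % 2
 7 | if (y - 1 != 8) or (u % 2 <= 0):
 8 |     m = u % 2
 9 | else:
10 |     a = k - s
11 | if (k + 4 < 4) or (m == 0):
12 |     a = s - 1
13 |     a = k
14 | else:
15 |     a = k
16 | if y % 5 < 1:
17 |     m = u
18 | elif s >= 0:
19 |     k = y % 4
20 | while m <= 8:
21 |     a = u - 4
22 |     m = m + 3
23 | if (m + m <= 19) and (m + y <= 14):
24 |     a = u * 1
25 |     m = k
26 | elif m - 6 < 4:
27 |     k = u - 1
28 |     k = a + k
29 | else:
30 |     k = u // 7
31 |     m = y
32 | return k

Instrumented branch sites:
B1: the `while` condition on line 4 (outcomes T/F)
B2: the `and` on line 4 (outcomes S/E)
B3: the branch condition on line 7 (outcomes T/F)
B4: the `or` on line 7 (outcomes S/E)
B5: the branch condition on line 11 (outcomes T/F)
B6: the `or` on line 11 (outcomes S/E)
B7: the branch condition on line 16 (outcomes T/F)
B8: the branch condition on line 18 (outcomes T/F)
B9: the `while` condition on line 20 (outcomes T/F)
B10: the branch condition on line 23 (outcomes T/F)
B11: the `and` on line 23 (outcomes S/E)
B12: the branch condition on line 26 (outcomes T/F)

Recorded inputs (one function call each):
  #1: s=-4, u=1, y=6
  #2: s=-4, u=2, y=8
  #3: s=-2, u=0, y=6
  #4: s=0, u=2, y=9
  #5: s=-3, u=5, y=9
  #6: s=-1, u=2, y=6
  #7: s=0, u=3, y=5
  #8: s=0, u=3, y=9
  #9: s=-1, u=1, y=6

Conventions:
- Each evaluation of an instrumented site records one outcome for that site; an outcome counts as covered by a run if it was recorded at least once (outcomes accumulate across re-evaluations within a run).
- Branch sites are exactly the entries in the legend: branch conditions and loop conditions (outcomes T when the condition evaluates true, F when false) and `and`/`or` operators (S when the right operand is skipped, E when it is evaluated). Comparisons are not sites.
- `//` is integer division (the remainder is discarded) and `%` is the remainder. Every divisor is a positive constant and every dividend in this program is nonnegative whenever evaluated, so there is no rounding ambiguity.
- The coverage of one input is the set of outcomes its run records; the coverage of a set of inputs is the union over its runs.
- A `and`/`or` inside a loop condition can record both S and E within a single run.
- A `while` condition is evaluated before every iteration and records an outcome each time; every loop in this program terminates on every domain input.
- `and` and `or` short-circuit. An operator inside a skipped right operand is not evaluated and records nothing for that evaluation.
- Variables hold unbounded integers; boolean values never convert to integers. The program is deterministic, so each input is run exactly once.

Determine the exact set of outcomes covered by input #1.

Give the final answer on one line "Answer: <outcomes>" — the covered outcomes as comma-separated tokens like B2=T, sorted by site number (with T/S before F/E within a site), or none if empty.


Tracing the run of input #1 (s=-4, u=1, y=6):
  B2->E, B1->F, B4->S, B3->T, B6->S, B5->T, B7->F, B8->F, B9->T, B9->T
  B9->T, B9->F, B11->S, B10->F, B12->F
as a set, this run covers: B1=F, B2=E, B3=T, B4=S, B5=T, B6=S, B7=F, B8=F, B9=T, B9=F, B10=F, B11=S, B12=F
Answer: B1=F, B2=E, B3=T, B4=S, B5=T, B6=S, B7=F, B8=F, B9=T, B9=F, B10=F, B11=S, B12=F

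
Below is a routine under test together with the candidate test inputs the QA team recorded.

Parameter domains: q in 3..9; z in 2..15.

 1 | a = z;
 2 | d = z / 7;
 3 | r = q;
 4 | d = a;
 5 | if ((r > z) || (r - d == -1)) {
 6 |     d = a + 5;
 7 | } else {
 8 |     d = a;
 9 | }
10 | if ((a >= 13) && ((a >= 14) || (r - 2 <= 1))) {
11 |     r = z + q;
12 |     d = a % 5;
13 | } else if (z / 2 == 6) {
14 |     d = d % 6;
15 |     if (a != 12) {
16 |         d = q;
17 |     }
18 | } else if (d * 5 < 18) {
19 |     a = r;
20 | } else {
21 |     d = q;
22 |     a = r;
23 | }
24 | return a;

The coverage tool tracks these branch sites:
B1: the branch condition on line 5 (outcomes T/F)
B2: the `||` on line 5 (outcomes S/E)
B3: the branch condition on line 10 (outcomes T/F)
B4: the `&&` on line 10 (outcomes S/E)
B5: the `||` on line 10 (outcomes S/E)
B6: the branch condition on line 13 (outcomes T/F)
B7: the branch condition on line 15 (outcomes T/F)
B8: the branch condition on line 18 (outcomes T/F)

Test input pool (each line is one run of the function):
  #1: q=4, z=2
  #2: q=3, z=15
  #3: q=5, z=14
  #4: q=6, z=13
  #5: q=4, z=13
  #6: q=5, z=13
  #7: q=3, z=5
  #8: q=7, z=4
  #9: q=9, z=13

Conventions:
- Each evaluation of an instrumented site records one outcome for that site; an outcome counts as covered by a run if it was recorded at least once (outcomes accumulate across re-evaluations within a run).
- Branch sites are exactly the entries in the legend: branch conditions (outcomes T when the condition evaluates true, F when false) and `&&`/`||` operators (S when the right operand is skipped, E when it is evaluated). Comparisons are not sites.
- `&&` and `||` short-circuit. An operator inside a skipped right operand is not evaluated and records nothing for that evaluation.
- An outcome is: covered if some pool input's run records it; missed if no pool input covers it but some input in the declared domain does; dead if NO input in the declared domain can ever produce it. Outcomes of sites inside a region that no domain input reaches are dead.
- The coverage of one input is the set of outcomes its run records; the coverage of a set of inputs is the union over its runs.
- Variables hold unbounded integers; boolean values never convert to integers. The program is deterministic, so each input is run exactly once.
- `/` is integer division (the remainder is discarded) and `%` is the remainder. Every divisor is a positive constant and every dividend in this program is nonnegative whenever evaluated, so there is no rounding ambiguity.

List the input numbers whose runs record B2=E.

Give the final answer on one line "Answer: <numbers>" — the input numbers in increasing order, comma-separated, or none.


input #1 (q=4, z=2): misses B2=E
input #2 (q=3, z=15): covers B2=E
input #3 (q=5, z=14): covers B2=E
input #4 (q=6, z=13): covers B2=E
input #5 (q=4, z=13): covers B2=E
input #6 (q=5, z=13): covers B2=E
input #7 (q=3, z=5): covers B2=E
input #8 (q=7, z=4): misses B2=E
input #9 (q=9, z=13): covers B2=E
Answer: 2, 3, 4, 5, 6, 7, 9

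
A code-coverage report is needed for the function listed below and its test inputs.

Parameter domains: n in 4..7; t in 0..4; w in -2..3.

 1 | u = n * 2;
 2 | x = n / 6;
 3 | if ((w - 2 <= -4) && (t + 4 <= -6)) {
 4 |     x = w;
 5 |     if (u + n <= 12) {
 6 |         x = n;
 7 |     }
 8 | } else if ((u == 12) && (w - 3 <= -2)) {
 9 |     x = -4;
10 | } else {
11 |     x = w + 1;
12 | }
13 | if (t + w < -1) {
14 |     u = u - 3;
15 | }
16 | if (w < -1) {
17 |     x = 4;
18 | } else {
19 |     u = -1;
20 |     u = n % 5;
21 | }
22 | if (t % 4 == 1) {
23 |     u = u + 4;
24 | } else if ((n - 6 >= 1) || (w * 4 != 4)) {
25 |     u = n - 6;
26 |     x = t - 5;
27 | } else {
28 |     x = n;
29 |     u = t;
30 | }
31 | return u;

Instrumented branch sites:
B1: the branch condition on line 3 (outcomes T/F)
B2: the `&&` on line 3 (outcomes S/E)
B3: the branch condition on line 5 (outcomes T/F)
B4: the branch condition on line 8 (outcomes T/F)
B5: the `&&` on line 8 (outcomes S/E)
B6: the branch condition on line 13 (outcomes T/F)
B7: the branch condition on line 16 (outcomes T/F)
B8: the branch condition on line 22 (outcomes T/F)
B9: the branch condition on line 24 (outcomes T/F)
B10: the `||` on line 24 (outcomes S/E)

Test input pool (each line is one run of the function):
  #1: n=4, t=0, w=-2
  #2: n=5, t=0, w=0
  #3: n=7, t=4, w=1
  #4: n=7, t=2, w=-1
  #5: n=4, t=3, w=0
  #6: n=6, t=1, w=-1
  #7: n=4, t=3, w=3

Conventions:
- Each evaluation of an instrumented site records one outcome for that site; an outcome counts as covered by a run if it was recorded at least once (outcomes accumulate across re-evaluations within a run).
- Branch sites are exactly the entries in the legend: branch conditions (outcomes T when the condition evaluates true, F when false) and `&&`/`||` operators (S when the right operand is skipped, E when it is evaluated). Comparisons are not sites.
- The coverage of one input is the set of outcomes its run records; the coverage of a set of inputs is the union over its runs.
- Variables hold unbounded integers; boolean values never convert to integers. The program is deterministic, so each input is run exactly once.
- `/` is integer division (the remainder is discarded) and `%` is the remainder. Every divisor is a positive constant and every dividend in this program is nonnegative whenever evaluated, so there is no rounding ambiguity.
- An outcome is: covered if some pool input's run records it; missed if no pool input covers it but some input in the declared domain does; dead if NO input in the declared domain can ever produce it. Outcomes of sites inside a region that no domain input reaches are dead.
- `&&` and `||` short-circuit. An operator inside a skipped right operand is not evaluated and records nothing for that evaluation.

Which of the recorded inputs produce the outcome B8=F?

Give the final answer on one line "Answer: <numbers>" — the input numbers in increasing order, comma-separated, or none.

input #1 (n=4, t=0, w=-2): records B8=F
input #2 (n=5, t=0, w=0): records B8=F
input #3 (n=7, t=4, w=1): records B8=F
input #4 (n=7, t=2, w=-1): records B8=F
input #5 (n=4, t=3, w=0): records B8=F
input #6 (n=6, t=1, w=-1): does not record B8=F
input #7 (n=4, t=3, w=3): records B8=F

Answer: 1, 2, 3, 4, 5, 7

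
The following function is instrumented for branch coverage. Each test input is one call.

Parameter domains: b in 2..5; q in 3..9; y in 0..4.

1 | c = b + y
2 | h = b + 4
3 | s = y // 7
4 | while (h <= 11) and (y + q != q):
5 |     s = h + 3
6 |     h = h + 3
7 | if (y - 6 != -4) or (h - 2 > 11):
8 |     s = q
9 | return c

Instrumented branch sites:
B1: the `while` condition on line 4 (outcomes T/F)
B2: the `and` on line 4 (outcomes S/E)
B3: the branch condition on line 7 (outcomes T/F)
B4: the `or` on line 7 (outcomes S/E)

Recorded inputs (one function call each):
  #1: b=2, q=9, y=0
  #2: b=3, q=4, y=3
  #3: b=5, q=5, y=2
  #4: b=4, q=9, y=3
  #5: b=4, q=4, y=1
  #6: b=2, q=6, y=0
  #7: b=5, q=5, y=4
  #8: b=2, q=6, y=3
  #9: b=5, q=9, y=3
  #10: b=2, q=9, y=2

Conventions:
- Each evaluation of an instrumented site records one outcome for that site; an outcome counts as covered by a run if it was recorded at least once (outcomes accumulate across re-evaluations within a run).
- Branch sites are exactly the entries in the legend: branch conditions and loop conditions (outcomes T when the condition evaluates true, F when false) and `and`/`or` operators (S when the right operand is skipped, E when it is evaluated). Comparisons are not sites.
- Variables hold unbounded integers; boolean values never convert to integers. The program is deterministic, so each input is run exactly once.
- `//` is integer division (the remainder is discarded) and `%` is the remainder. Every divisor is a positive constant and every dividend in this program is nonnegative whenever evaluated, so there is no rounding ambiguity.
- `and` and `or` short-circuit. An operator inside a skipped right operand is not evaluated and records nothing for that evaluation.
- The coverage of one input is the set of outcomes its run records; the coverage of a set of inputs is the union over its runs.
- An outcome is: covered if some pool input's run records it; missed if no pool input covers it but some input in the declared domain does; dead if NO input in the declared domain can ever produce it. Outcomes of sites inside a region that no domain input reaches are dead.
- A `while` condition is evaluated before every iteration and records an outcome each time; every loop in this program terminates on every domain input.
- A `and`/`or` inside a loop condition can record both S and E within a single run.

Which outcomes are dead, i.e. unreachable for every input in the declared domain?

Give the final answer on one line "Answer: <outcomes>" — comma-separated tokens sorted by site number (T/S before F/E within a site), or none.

exhaustive pass over the 140-input domain:
  reachable outcomes have witnesses, e.g. B1=T (e.g. b=2, q=3, y=1), B1=F (e.g. b=2, q=3, y=0), B2=S (e.g. b=2, q=3, y=1), B2=E (e.g. b=2, q=3, y=0)

Answer: none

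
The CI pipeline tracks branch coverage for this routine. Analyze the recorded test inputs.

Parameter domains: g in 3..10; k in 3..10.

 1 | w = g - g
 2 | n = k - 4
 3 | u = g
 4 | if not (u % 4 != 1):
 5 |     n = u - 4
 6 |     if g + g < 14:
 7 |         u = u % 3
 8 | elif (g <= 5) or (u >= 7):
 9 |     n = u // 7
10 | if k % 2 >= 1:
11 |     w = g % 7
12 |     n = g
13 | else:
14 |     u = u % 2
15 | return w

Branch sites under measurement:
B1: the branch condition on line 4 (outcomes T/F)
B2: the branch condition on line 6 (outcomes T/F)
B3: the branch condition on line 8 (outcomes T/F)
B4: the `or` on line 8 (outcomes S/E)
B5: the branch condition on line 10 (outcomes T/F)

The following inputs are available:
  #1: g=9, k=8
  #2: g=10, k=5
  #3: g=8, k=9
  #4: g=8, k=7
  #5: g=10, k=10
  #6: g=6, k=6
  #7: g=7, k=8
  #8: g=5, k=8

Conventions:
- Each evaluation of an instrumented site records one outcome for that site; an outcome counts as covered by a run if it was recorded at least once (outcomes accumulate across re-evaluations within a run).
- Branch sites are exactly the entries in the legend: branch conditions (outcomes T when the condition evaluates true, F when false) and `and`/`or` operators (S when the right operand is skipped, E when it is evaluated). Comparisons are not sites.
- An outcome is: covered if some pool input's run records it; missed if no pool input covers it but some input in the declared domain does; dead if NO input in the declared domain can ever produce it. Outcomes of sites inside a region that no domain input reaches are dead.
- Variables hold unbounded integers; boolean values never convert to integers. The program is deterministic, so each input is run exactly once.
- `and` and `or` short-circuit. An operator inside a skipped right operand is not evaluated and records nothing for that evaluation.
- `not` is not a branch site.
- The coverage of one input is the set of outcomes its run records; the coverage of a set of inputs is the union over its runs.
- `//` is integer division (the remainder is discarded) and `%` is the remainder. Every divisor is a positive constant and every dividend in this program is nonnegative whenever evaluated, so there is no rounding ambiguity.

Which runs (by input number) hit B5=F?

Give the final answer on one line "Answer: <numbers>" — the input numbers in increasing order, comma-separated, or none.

input #1 (g=9, k=8): hits B5=F
input #2 (g=10, k=5): never hits B5=F
input #3 (g=8, k=9): never hits B5=F
input #4 (g=8, k=7): never hits B5=F
input #5 (g=10, k=10): hits B5=F
input #6 (g=6, k=6): hits B5=F
input #7 (g=7, k=8): hits B5=F
input #8 (g=5, k=8): hits B5=F

Answer: 1, 5, 6, 7, 8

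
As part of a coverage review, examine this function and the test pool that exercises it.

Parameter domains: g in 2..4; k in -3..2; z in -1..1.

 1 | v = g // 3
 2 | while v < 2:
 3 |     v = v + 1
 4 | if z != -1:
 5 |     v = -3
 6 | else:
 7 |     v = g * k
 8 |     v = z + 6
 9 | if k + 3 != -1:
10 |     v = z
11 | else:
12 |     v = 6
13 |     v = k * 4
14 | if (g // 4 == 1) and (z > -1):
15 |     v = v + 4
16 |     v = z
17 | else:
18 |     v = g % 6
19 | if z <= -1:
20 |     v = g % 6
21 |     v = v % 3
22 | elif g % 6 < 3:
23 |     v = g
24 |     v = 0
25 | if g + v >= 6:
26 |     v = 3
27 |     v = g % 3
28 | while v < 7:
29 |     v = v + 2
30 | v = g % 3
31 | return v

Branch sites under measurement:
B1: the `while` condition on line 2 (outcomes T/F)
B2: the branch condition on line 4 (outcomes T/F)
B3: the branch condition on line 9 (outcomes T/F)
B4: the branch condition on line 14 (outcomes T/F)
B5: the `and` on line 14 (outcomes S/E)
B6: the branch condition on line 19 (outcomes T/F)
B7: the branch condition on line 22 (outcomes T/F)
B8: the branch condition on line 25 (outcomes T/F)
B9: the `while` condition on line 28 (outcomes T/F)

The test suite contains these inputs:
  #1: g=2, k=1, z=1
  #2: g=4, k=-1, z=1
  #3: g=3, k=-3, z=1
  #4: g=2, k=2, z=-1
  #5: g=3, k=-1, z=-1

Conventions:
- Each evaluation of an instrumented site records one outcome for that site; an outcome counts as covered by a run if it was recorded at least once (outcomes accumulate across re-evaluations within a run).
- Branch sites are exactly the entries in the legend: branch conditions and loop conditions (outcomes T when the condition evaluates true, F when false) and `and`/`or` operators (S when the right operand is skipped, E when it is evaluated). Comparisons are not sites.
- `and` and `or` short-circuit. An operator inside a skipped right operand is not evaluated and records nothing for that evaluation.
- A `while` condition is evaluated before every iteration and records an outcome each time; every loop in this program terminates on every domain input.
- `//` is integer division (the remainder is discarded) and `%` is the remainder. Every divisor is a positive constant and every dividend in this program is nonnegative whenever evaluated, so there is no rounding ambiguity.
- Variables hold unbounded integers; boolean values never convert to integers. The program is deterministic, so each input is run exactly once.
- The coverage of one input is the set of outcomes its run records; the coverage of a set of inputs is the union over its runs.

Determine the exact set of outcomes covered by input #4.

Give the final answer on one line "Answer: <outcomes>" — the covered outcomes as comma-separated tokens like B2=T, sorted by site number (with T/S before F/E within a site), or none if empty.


Event log for input #4 (g=2, k=2, z=-1):
  B1->T, B1->T, B1->F, B2->F, B3->T, B5->S, B4->F, B6->T, B8->F, B9->T
  B9->T, B9->T, B9->F
deduplicating events, the covered set is: B1=T, B1=F, B2=F, B3=T, B4=F, B5=S, B6=T, B8=F, B9=T, B9=F
Answer: B1=T, B1=F, B2=F, B3=T, B4=F, B5=S, B6=T, B8=F, B9=T, B9=F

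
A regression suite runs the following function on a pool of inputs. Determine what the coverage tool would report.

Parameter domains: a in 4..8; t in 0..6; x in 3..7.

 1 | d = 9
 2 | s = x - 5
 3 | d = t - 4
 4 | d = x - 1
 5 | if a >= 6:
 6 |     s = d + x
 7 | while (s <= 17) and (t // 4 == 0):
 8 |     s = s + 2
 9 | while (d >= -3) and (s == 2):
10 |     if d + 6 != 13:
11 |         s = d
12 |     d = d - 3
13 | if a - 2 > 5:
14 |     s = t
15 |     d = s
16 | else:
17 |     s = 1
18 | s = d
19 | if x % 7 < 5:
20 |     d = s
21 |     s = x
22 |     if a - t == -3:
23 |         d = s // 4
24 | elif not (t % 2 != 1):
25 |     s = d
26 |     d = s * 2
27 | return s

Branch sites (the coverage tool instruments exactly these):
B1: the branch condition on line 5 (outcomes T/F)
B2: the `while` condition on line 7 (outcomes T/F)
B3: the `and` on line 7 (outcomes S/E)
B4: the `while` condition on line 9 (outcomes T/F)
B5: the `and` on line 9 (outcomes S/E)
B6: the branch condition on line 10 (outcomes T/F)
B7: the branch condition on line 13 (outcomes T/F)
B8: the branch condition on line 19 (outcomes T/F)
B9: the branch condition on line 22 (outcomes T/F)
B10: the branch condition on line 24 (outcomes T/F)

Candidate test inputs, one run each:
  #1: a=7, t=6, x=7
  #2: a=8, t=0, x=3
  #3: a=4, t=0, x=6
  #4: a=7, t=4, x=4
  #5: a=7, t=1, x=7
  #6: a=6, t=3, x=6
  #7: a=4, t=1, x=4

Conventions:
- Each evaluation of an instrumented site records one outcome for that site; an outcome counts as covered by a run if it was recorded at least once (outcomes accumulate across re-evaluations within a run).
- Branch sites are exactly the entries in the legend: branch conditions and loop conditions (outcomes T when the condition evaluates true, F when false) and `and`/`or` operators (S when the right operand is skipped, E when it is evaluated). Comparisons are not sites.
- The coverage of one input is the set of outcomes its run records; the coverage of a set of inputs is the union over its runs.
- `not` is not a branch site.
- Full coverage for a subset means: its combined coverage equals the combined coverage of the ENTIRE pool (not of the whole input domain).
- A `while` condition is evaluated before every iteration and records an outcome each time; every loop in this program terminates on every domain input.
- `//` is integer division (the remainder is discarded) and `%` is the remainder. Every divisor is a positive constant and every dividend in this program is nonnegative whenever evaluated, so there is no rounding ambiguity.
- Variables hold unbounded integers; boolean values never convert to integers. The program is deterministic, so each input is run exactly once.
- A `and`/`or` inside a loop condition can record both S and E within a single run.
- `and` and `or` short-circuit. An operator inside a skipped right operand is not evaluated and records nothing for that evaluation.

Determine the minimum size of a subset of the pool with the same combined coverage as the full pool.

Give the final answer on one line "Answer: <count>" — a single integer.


run #1 (a=7, t=6, x=7) runs B1->T, B3->E, B2->F, B5->E, B4->F, B7->F, B8->T, B9->F; records B1=T, B2=F, B3=E, B4=F, B5=E, B7=F, B8=T, B9=F
run #2 (a=8, t=0, x=3) runs B1->T, B3->E, B2->T, B3->E, B2->T, B3->E, B2->T, B3->E, B2->T, B3->E, B2->T, B3->E, B2->T, B3->E, ...; records B1=T, B2=T, B2=F, B3=S, B3=E, B4=F, B5=E, B7=T, B8=T, B9=F
run #3 (a=4, t=0, x=6) runs B1->F, B3->E, B2->T, B3->E, B2->T, B3->E, B2->T, B3->E, B2->T, B3->E, B2->T, B3->E, B2->T, B3->E, ...; records B1=F, B2=T, B2=F, B3=S, B3=E, B4=F, B5=E, B7=F, B8=F, B10=F
run #4 (a=7, t=4, x=4) runs B1->T, B3->E, B2->F, B5->E, B4->F, B7->F, B8->T, B9->F; records B1=T, B2=F, B3=E, B4=F, B5=E, B7=F, B8=T, B9=F
run #5 (a=7, t=1, x=7) runs B1->T, B3->E, B2->T, B3->E, B2->T, B3->E, B2->T, B3->S, B2->F, B5->E, B4->F, B7->F, B8->T, B9->F; records B1=T, B2=T, B2=F, B3=S, B3=E, B4=F, B5=E, B7=F, B8=T, B9=F
run #6 (a=6, t=3, x=6) runs B1->T, B3->E, B2->T, B3->E, B2->T, B3->E, B2->T, B3->E, B2->T, B3->S, B2->F, B5->E, B4->F, B7->F, ...; records B1=T, B2=T, B2=F, B3=S, B3=E, B4=F, B5=E, B7=F, B8=F, B10=T
run #7 (a=4, t=1, x=4) runs B1->F, B3->E, B2->T, B3->E, B2->T, B3->E, B2->T, B3->E, B2->T, B3->E, B2->T, B3->E, B2->T, B3->E, ...; records B1=F, B2=T, B2=F, B3=S, B3=E, B4=F, B5=E, B7=F, B8=T, B9=F
pool-wide coverage (15 outcomes): B1=T, B1=F, B2=T, B2=F, B3=S, B3=E, B4=F, B5=E, B7=T, B7=F, B8=T, B8=F, B9=F, B10=T, B10=F
checked all size-1 subsets: none covers 15 outcomes (max 10/15)
checked all size-2 subsets: none covers 15 outcomes (max 14/15)
size 3: inputs {2, 3, 6} cover all 15 outcomes, and no lexicographically smaller subset of this size does
Answer: 3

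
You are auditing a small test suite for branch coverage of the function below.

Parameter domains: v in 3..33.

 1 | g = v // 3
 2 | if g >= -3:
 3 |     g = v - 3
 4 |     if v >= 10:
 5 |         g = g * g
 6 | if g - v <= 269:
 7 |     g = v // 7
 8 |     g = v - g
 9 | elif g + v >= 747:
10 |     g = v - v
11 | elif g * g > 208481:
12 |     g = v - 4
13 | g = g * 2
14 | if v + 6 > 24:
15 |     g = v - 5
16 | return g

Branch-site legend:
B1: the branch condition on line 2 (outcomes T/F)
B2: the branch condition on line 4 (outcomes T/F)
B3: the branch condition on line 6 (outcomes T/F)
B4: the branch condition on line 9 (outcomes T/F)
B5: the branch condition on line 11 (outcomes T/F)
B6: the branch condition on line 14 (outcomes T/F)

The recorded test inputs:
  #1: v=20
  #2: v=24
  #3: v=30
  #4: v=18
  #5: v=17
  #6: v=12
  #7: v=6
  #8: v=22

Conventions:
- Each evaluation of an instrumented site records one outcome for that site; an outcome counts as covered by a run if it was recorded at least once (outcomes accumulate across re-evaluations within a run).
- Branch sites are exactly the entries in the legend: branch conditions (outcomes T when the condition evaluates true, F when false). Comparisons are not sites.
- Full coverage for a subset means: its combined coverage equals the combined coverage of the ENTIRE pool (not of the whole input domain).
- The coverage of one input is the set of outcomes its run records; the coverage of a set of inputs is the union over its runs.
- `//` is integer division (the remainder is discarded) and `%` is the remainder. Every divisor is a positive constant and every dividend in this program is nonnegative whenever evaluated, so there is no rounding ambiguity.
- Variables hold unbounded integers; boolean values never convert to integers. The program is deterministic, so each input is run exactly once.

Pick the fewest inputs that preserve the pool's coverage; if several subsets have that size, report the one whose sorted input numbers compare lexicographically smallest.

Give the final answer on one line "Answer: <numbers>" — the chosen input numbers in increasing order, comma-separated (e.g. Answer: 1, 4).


input #1, v=20: events B1->T, B2->T, B3->T, B6->T; outcomes B1=T, B2=T, B3=T, B6=T
input #2, v=24: events B1->T, B2->T, B3->F, B4->F, B5->F, B6->T; outcomes B1=T, B2=T, B3=F, B4=F, B5=F, B6=T
input #3, v=30: events B1->T, B2->T, B3->F, B4->T, B6->T; outcomes B1=T, B2=T, B3=F, B4=T, B6=T
input #4, v=18: events B1->T, B2->T, B3->T, B6->F; outcomes B1=T, B2=T, B3=T, B6=F
input #5, v=17: events B1->T, B2->T, B3->T, B6->F; outcomes B1=T, B2=T, B3=T, B6=F
input #6, v=12: events B1->T, B2->T, B3->T, B6->F; outcomes B1=T, B2=T, B3=T, B6=F
input #7, v=6: events B1->T, B2->F, B3->T, B6->F; outcomes B1=T, B2=F, B3=T, B6=F
input #8, v=22: events B1->T, B2->T, B3->F, B4->F, B5->F, B6->T; outcomes B1=T, B2=T, B3=F, B4=F, B5=F, B6=T
pool-wide coverage (10 outcomes): B1=T, B2=T, B2=F, B3=T, B3=F, B4=T, B4=F, B5=F, B6=T, B6=F
every size-1 subset falls short of the 10 outcomes (best: 6/10)
every size-2 subset falls short of the 10 outcomes (best: 9/10)
the canonical winner is {2, 3, 7}: size 3, full 10-outcome coverage, earliest index list among size-3 covers
Answer: 2, 3, 7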